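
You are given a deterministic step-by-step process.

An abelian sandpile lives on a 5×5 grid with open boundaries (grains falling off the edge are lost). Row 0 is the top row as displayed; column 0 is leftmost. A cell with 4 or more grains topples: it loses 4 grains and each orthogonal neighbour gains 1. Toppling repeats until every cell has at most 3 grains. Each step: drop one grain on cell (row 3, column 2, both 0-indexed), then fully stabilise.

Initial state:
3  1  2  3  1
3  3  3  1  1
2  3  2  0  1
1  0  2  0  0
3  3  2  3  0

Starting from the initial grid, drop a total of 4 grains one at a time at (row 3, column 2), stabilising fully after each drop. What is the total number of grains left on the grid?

step 0: 3  1  2  3  1
3  3  3  1  1
2  3  2  0  1
1  0  2  0  0
3  3  2  3  0
step 1: 3  1  2  3  1
3  3  3  1  1
2  3  2  0  1
1  0  3  0  0
3  3  2  3  0
step 2: 3  1  2  3  1
3  3  3  1  1
2  3  3  0  1
1  1  0  1  0
3  3  3  3  0
step 3: 3  1  2  3  1
3  3  3  1  1
2  3  3  0  1
1  1  1  1  0
3  3  3  3  0
step 4: 3  1  2  3  1
3  3  3  1  1
2  3  3  0  1
1  1  2  1  0
3  3  3  3  0

47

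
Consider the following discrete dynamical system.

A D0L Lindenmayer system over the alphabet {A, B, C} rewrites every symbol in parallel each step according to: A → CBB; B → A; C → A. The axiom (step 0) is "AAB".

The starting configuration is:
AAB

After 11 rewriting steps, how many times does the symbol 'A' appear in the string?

243

k=0  AAB
k=1  CBBCBBA
k=2  AAAAAACBB
k=3  CBBCBBCBBCBBCBBCBBAAA
k=4  AAAAAAAAAAAAAAAAAACBBCBBCBB
k=5  CBBCBBCBBCBBCBBCBBCBBCBBCBBCBBCBBCBBCBBCBBCBBCBBCBBCBBAAAAAAAAA
k=6  AAAAAAAAAAAAAAAAAAAAAAAAAAAAAAAAAAAAAAAAAAAAAAAAAAAAAACBBCBBCBBCBBCBBCBBCBBCBBCBB
k=7  CBBCBBCBBCBBCBBCBBCBBCBBCBBCBBCBBCBBCBBCBBCBBCBBCBBCBBCBBC…BCBBCBBCBBCBBCBBCBBCBBCBBCBBCBBAAAAAAAAAAAAAAAAAAAAAAAAAAA  (len 189)
k=8  AAAAAAAAAAAAAAAAAAAAAAAAAAAAAAAAAAAAAAAAAAAAAAAAAAAAAAAAAA…BCBBCBBCBBCBBCBBCBBCBBCBBCBBCBBCBBCBBCBBCBBCBBCBBCBBCBBCBB  (len 243)
k=9  CBBCBBCBBCBBCBBCBBCBBCBBCBBCBBCBBCBBCBBCBBCBBCBBCBBCBBCBBC…AAAAAAAAAAAAAAAAAAAAAAAAAAAAAAAAAAAAAAAAAAAAAAAAAAAAAAAAAA  (len 567)
k=10  AAAAAAAAAAAAAAAAAAAAAAAAAAAAAAAAAAAAAAAAAAAAAAAAAAAAAAAAAA…BCBBCBBCBBCBBCBBCBBCBBCBBCBBCBBCBBCBBCBBCBBCBBCBBCBBCBBCBB  (len 729)
k=11  CBBCBBCBBCBBCBBCBBCBBCBBCBBCBBCBBCBBCBBCBBCBBCBBCBBCBBCBBC…AAAAAAAAAAAAAAAAAAAAAAAAAAAAAAAAAAAAAAAAAAAAAAAAAAAAAAAAAA  (len 1701)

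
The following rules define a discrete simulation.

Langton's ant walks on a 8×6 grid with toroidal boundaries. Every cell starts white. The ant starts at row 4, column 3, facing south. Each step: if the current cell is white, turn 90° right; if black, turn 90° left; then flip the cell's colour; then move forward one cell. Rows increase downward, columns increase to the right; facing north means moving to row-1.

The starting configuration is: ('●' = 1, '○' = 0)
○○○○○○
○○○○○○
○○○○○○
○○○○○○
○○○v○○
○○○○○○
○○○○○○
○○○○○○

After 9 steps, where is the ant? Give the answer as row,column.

4,4

gen 0: ○○○○○○
○○○○○○
○○○○○○
○○○○○○
○○○v○○
○○○○○○
○○○○○○
○○○○○○
gen 1: ○○○○○○
○○○○○○
○○○○○○
○○○○○○
○○<●○○
○○○○○○
○○○○○○
○○○○○○
gen 2: ○○○○○○
○○○○○○
○○○○○○
○○^○○○
○○●●○○
○○○○○○
○○○○○○
○○○○○○
gen 3: ○○○○○○
○○○○○○
○○○○○○
○○●>○○
○○●●○○
○○○○○○
○○○○○○
○○○○○○
gen 4: ○○○○○○
○○○○○○
○○○○○○
○○●●○○
○○●v○○
○○○○○○
○○○○○○
○○○○○○
gen 5: ○○○○○○
○○○○○○
○○○○○○
○○●●○○
○○●○>○
○○○○○○
○○○○○○
○○○○○○
gen 6: ○○○○○○
○○○○○○
○○○○○○
○○●●○○
○○●○●○
○○○○v○
○○○○○○
○○○○○○
gen 7: ○○○○○○
○○○○○○
○○○○○○
○○●●○○
○○●○●○
○○○<●○
○○○○○○
○○○○○○
gen 8: ○○○○○○
○○○○○○
○○○○○○
○○●●○○
○○●^●○
○○○●●○
○○○○○○
○○○○○○
gen 9: ○○○○○○
○○○○○○
○○○○○○
○○●●○○
○○●●>○
○○○●●○
○○○○○○
○○○○○○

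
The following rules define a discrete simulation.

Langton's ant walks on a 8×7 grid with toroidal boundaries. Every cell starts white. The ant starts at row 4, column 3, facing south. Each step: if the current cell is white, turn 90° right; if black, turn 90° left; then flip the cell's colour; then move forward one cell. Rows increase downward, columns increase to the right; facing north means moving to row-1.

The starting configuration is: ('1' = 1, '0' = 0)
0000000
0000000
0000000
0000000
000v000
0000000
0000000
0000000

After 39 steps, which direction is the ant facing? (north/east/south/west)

0) 0000000
0000000
0000000
0000000
000v000
0000000
0000000
0000000
1) 0000000
0000000
0000000
0000000
00<1000
0000000
0000000
0000000
2) 0000000
0000000
0000000
00^0000
0011000
0000000
0000000
0000000
3) 0000000
0000000
0000000
001>000
0011000
0000000
0000000
0000000
4) 0000000
0000000
0000000
0011000
001v000
0000000
0000000
0000000
5) 0000000
0000000
0000000
0011000
0010>00
0000000
0000000
0000000
6) 0000000
0000000
0000000
0011000
0010100
0000v00
0000000
0000000
7) 0000000
0000000
0000000
0011000
0010100
000<100
0000000
0000000
8) 0000000
0000000
0000000
0011000
001^100
0001100
0000000
0000000
9) 0000000
0000000
0000000
0011000
0011>00
0001100
0000000
0000000
10) 0000000
0000000
0000000
0011^00
0011000
0001100
0000000
0000000
11) 0000000
0000000
0000000
00111>0
0011000
0001100
0000000
0000000
12) 0000000
0000000
0000000
0011110
00110v0
0001100
0000000
0000000
13) 0000000
0000000
0000000
0011110
0011<10
0001100
0000000
0000000
14) 0000000
0000000
0000000
0011^10
0011110
0001100
0000000
0000000
15) 0000000
0000000
0000000
001<010
0011110
0001100
0000000
0000000
16) 0000000
0000000
0000000
0010010
001v110
0001100
0000000
0000000
17) 0000000
0000000
0000000
0010010
0010>10
0001100
0000000
0000000
18) 0000000
0000000
0000000
0010^10
0010010
0001100
0000000
0000000
19) 0000000
0000000
0000000
00101>0
0010010
0001100
0000000
0000000
20) 0000000
0000000
00000^0
0010100
0010010
0001100
0000000
0000000
21) 0000000
0000000
000001>
0010100
0010010
0001100
0000000
0000000
22) 0000000
0000000
0000011
001010v
0010010
0001100
0000000
0000000
23) 0000000
0000000
0000011
00101<1
0010010
0001100
0000000
0000000
24) 0000000
0000000
00000^1
0010111
0010010
0001100
0000000
0000000
25) 0000000
0000000
0000<01
0010111
0010010
0001100
0000000
0000000
26) 0000000
0000^00
0000101
0010111
0010010
0001100
0000000
0000000
27) 0000000
00001>0
0000101
0010111
0010010
0001100
0000000
0000000
28) 0000000
0000110
00001v1
0010111
0010010
0001100
0000000
0000000
29) 0000000
0000110
0000<11
0010111
0010010
0001100
0000000
0000000
30) 0000000
0000110
0000011
0010v11
0010010
0001100
0000000
0000000
31) 0000000
0000110
0000011
00100>1
0010010
0001100
0000000
0000000
32) 0000000
0000110
00000^1
0010001
0010010
0001100
0000000
0000000
33) 0000000
0000110
0000<01
0010001
0010010
0001100
0000000
0000000
34) 0000000
0000^10
0000101
0010001
0010010
0001100
0000000
0000000
35) 0000000
000<010
0000101
0010001
0010010
0001100
0000000
0000000
36) 000^000
0001010
0000101
0010001
0010010
0001100
0000000
0000000
37) 0001>00
0001010
0000101
0010001
0010010
0001100
0000000
0000000
38) 0001100
0001v10
0000101
0010001
0010010
0001100
0000000
0000000
39) 0001100
000<110
0000101
0010001
0010010
0001100
0000000
0000000

west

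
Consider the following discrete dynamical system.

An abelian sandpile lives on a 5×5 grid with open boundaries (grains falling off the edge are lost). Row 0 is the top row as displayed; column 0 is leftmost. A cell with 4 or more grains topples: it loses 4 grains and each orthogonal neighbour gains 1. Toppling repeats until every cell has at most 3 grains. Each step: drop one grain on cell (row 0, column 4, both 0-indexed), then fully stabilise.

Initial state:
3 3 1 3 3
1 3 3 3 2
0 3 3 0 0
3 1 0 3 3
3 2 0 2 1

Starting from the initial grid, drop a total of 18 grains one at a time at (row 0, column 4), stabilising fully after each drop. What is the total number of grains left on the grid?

46

[0] 3 3 1 3 3
1 3 3 3 2
0 3 3 0 0
3 1 0 3 3
3 2 0 2 1
[1] 0 2 0 2 2
3 2 3 2 0
1 1 1 2 1
3 2 1 3 3
3 2 0 2 1
[2] 0 2 0 2 3
3 2 3 2 0
1 1 1 2 1
3 2 1 3 3
3 2 0 2 1
[3] 0 2 0 3 0
3 2 3 2 1
1 1 1 2 1
3 2 1 3 3
3 2 0 2 1
[4] 0 2 0 3 1
3 2 3 2 1
1 1 1 2 1
3 2 1 3 3
3 2 0 2 1
[5] 0 2 0 3 2
3 2 3 2 1
1 1 1 2 1
3 2 1 3 3
3 2 0 2 1
[6] 0 2 0 3 3
3 2 3 2 1
1 1 1 2 1
3 2 1 3 3
3 2 0 2 1
[7] 0 2 1 0 1
3 2 3 3 2
1 1 1 2 1
3 2 1 3 3
3 2 0 2 1
[8] 0 2 1 0 2
3 2 3 3 2
1 1 1 2 1
3 2 1 3 3
3 2 0 2 1
[9] 0 2 1 0 3
3 2 3 3 2
1 1 1 2 1
3 2 1 3 3
3 2 0 2 1
[10] 0 2 1 1 0
3 2 3 3 3
1 1 1 2 1
3 2 1 3 3
3 2 0 2 1
[11] 0 2 1 1 1
3 2 3 3 3
1 1 1 2 1
3 2 1 3 3
3 2 0 2 1
[12] 0 2 1 1 2
3 2 3 3 3
1 1 1 2 1
3 2 1 3 3
3 2 0 2 1
[13] 0 2 1 1 3
3 2 3 3 3
1 1 1 2 1
3 2 1 3 3
3 2 0 2 1
[14] 0 2 2 3 1
3 3 0 1 1
1 1 2 3 2
3 2 1 3 3
3 2 0 2 1
[15] 0 2 2 3 2
3 3 0 1 1
1 1 2 3 2
3 2 1 3 3
3 2 0 2 1
[16] 0 2 2 3 3
3 3 0 1 1
1 1 2 3 2
3 2 1 3 3
3 2 0 2 1
[17] 0 2 3 0 1
3 3 0 2 2
1 1 2 3 2
3 2 1 3 3
3 2 0 2 1
[18] 0 2 3 0 2
3 3 0 2 2
1 1 2 3 2
3 2 1 3 3
3 2 0 2 1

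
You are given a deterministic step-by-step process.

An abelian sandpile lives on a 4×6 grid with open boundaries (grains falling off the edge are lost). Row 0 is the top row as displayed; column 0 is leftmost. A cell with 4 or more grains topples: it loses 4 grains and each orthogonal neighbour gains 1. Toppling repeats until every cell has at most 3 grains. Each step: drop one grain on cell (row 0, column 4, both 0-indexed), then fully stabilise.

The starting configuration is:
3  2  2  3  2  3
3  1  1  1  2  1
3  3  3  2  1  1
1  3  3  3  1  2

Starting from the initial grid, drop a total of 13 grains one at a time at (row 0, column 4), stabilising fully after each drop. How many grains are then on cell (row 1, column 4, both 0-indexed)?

2

gen 0: 3  2  2  3  2  3
3  1  1  1  2  1
3  3  3  2  1  1
1  3  3  3  1  2
gen 1: 3  2  2  3  3  3
3  1  1  1  2  1
3  3  3  2  1  1
1  3  3  3  1  2
gen 2: 3  2  3  0  2  0
3  1  1  2  3  2
3  3  3  2  1  1
1  3  3  3  1  2
gen 3: 3  2  3  0  3  0
3  1  1  2  3  2
3  3  3  2  1  1
1  3  3  3  1  2
gen 4: 3  2  3  1  1  1
3  1  1  3  0  3
3  3  3  2  2  1
1  3  3  3  1  2
gen 5: 3  2  3  1  2  1
3  1  1  3  0  3
3  3  3  2  2  1
1  3  3  3  1  2
gen 6: 3  2  3  1  3  1
3  1  1  3  0  3
3  3  3  2  2  1
1  3  3  3  1  2
gen 7: 3  2  3  2  0  2
3  1  1  3  1  3
3  3  3  2  2  1
1  3  3  3  1  2
gen 8: 3  2  3  2  1  2
3  1  1  3  1  3
3  3  3  2  2  1
1  3  3  3  1  2
gen 9: 3  2  3  2  2  2
3  1  1  3  1  3
3  3  3  2  2  1
1  3  3  3  1  2
gen 10: 3  2  3  2  3  2
3  1  1  3  1  3
3  3  3  2  2  1
1  3  3  3  1  2
gen 11: 3  2  3  3  0  3
3  1  1  3  2  3
3  3  3  2  2  1
1  3  3  3  1  2
gen 12: 3  2  3  3  1  3
3  1  1  3  2  3
3  3  3  2  2  1
1  3  3  3  1  2
gen 13: 3  2  3  3  2  3
3  1  1  3  2  3
3  3  3  2  2  1
1  3  3  3  1  2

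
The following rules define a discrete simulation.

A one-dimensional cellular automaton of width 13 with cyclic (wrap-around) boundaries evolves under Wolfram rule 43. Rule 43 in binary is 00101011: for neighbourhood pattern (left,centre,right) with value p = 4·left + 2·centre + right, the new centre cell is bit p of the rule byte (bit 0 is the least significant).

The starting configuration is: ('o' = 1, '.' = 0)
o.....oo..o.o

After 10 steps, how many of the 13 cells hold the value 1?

6

step 0: o.....oo..o.o
step 1: ..ooooo..o.oo
step 2: .oo.....o.oo.
step 3: oo..oooo.oo..
step 4: o..oo...oo..o
step 5: ..oo..ooo..oo
step 6: .oo..oo...oo.
step 7: oo..oo..ooo..
step 8: o..oo..oo...o
step 9: ..oo..oo..ooo
step 10: .oo..oo..oo..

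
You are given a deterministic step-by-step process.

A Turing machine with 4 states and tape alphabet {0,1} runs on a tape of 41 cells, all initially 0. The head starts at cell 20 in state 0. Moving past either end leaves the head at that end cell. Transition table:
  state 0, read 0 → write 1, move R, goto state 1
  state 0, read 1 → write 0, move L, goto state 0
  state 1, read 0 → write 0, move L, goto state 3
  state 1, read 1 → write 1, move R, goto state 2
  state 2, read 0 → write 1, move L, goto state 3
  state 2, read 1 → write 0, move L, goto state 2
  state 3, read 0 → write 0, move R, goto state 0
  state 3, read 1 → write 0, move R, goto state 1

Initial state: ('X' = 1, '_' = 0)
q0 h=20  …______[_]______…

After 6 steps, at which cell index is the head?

gen 0: q0 h=20  …______[_]______…
gen 1: q1 h=21  …_____X[_]______…
gen 2: q3 h=20  …______[X]______…
gen 3: q1 h=21  …______[_]______…
gen 4: q3 h=20  …______[_]______…
gen 5: q0 h=21  …______[_]______…
gen 6: q1 h=22  …_____X[_]______…

22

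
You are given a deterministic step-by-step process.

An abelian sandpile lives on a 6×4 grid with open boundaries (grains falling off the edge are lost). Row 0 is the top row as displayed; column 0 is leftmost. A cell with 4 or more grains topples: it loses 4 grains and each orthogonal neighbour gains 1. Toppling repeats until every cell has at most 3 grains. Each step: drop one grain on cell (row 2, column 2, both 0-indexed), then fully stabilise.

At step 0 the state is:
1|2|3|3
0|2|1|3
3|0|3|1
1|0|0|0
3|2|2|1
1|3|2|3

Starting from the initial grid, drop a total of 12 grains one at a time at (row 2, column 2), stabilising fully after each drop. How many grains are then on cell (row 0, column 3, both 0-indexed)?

step 0: 1|2|3|3
0|2|1|3
3|0|3|1
1|0|0|0
3|2|2|1
1|3|2|3
step 1: 1|2|3|3
0|2|2|3
3|1|0|2
1|0|1|0
3|2|2|1
1|3|2|3
step 2: 1|2|3|3
0|2|2|3
3|1|1|2
1|0|1|0
3|2|2|1
1|3|2|3
step 3: 1|2|3|3
0|2|2|3
3|1|2|2
1|0|1|0
3|2|2|1
1|3|2|3
step 4: 1|2|3|3
0|2|2|3
3|1|3|2
1|0|1|0
3|2|2|1
1|3|2|3
step 5: 1|2|3|3
0|2|3|3
3|2|0|3
1|0|2|0
3|2|2|1
1|3|2|3
step 6: 1|2|3|3
0|2|3|3
3|2|1|3
1|0|2|0
3|2|2|1
1|3|2|3
step 7: 1|2|3|3
0|2|3|3
3|2|2|3
1|0|2|0
3|2|2|1
1|3|2|3
step 8: 1|2|3|3
0|2|3|3
3|2|3|3
1|0|2|0
3|2|2|1
1|3|2|3
step 9: 1|3|1|1
0|3|2|2
3|3|2|1
1|0|3|1
3|2|2|1
1|3|2|3
step 10: 1|3|1|1
0|3|2|2
3|3|3|1
1|0|3|1
3|2|2|1
1|3|2|3
step 11: 2|0|3|1
2|2|0|3
0|2|3|2
2|2|0|2
3|2|3|1
1|3|2|3
step 12: 2|0|3|1
2|2|1|3
0|3|0|3
2|2|1|2
3|2|3|1
1|3|2|3

1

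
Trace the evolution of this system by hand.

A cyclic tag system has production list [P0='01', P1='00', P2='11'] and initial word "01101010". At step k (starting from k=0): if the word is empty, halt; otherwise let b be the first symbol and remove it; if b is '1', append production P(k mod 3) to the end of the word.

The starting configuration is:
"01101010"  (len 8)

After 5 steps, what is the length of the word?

k=0  "01101010"  (len 8)
k=1  "1101010"  (len 7)
k=2  "10101000"  (len 8)
k=3  "010100011"  (len 9)
k=4  "10100011"  (len 8)
k=5  "010001100"  (len 9)

9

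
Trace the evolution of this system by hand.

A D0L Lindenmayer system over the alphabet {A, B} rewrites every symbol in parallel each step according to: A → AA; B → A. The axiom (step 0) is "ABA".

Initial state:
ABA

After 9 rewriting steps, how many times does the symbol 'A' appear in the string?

k=0  ABA
k=1  AAAAA
k=2  AAAAAAAAAA
k=3  AAAAAAAAAAAAAAAAAAAA
k=4  AAAAAAAAAAAAAAAAAAAAAAAAAAAAAAAAAAAAAAAA
k=5  AAAAAAAAAAAAAAAAAAAAAAAAAAAAAAAAAAAAAAAAAAAAAAAAAAAAAAAAAAAAAAAAAAAAAAAAAAAAAAAA
k=6  AAAAAAAAAAAAAAAAAAAAAAAAAAAAAAAAAAAAAAAAAAAAAAAAAAAAAAAAAA…AAAAAAAAAAAAAAAAAAAAAAAAAAAAAAAAAAAAAAAAAAAAAAAAAAAAAAAAAA  (len 160)
k=7  AAAAAAAAAAAAAAAAAAAAAAAAAAAAAAAAAAAAAAAAAAAAAAAAAAAAAAAAAA…AAAAAAAAAAAAAAAAAAAAAAAAAAAAAAAAAAAAAAAAAAAAAAAAAAAAAAAAAA  (len 320)
k=8  AAAAAAAAAAAAAAAAAAAAAAAAAAAAAAAAAAAAAAAAAAAAAAAAAAAAAAAAAA…AAAAAAAAAAAAAAAAAAAAAAAAAAAAAAAAAAAAAAAAAAAAAAAAAAAAAAAAAA  (len 640)
k=9  AAAAAAAAAAAAAAAAAAAAAAAAAAAAAAAAAAAAAAAAAAAAAAAAAAAAAAAAAA…AAAAAAAAAAAAAAAAAAAAAAAAAAAAAAAAAAAAAAAAAAAAAAAAAAAAAAAAAA  (len 1280)

1280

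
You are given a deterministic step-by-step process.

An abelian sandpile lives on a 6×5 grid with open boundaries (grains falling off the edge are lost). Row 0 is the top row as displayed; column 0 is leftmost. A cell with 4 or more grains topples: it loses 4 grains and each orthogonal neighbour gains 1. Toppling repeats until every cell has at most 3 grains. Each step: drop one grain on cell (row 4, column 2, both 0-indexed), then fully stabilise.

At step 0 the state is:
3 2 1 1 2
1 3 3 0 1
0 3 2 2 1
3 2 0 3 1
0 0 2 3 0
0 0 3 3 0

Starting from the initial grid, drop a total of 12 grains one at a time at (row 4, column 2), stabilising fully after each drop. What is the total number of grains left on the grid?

53

gen 0: 3 2 1 1 2
1 3 3 0 1
0 3 2 2 1
3 2 0 3 1
0 0 2 3 0
0 0 3 3 0
gen 1: 3 2 1 1 2
1 3 3 0 1
0 3 2 2 1
3 2 0 3 1
0 0 3 3 0
0 0 3 3 0
gen 2: 3 2 1 1 2
1 3 3 0 1
0 3 2 3 1
3 2 2 0 2
0 1 2 2 1
0 1 1 1 1
gen 3: 3 2 1 1 2
1 3 3 0 1
0 3 2 3 1
3 2 2 0 2
0 1 3 2 1
0 1 1 1 1
gen 4: 3 2 1 1 2
1 3 3 0 1
0 3 2 3 1
3 2 3 0 2
0 2 0 3 1
0 1 2 1 1
gen 5: 3 2 1 1 2
1 3 3 0 1
0 3 2 3 1
3 2 3 0 2
0 2 1 3 1
0 1 2 1 1
gen 6: 3 2 1 1 2
1 3 3 0 1
0 3 2 3 1
3 2 3 0 2
0 2 2 3 1
0 1 2 1 1
gen 7: 3 2 1 1 2
1 3 3 0 1
0 3 2 3 1
3 2 3 0 2
0 2 3 3 1
0 1 2 1 1
gen 8: 3 2 1 1 2
1 3 3 0 1
0 3 3 3 1
3 3 0 2 2
0 3 2 0 2
0 1 3 2 1
gen 9: 3 2 1 1 2
1 3 3 0 1
0 3 3 3 1
3 3 0 2 2
0 3 3 0 2
0 1 3 2 1
gen 10: 3 3 2 1 2
2 1 1 2 1
2 2 2 0 2
0 2 3 3 2
2 1 2 1 2
0 3 0 3 1
gen 11: 3 3 2 1 2
2 1 1 2 1
2 2 2 0 2
0 2 3 3 2
2 1 3 1 2
0 3 0 3 1
gen 12: 3 3 2 1 2
2 1 1 2 1
2 2 3 1 2
0 3 1 0 3
2 2 1 3 2
0 3 1 3 1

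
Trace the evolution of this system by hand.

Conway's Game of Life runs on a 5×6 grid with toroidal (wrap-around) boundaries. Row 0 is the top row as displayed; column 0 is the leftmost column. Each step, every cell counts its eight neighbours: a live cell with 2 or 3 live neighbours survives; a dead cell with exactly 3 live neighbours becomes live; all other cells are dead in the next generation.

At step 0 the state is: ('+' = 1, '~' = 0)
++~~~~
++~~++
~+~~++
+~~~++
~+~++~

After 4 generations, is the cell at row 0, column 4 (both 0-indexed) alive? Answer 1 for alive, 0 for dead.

1

gen 0: ++~~~~
++~~++
~+~~++
+~~~++
~+~++~
gen 1: ~~~+~~
~~+~+~
~+~+~~
~++~~~
~++++~
gen 2: ~+~~~~
~~+~+~
~+~+~~
+~~~+~
~+~~+~
gen 3: ~+++~~
~+++~~
~+++++
++++++
++~~~+
gen 4: ~~~++~
~~~~~~
~~~~~~
~~~~~~
~~~~~~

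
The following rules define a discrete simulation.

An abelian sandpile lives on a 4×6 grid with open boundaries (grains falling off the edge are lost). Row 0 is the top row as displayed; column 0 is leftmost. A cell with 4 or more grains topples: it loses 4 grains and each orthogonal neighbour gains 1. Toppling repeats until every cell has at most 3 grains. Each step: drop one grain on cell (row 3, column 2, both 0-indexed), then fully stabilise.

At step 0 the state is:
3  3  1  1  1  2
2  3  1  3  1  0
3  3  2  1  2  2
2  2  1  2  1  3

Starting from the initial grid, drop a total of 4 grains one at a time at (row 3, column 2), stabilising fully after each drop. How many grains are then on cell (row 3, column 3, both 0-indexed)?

3

gen 0: 3  3  1  1  1  2
2  3  1  3  1  0
3  3  2  1  2  2
2  2  1  2  1  3
gen 1: 3  3  1  1  1  2
2  3  1  3  1  0
3  3  2  1  2  2
2  2  2  2  1  3
gen 2: 3  3  1  1  1  2
2  3  1  3  1  0
3  3  2  1  2  2
2  2  3  2  1  3
gen 3: 3  3  1  1  1  2
2  3  1  3  1  0
3  3  3  1  2  2
2  3  0  3  1  3
gen 4: 3  3  1  1  1  2
2  3  1  3  1  0
3  3  3  1  2  2
2  3  1  3  1  3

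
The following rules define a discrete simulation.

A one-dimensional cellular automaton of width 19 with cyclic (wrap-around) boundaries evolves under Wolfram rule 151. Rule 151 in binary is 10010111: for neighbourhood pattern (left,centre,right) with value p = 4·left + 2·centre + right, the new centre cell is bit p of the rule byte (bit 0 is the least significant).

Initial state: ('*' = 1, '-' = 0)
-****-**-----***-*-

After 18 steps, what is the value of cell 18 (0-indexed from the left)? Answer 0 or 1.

1

gen 0: -****-**-----***-*-
gen 1: *-**----*****-*--**
gen 2: ----****-***--***-*
gen 3: ****-**---*-**-*--*
gen 4: ***----****----***-
gen 5: -*-****-**-****-*--
gen 6: **--**------**--***
gen 7: *-**--******--**-**
gen 8: ----**-****-**----*
gen 9: ****----**----*****
gen 10: ***-****--****-****
gen 11: **---**-**-**---***
gen 12: *-***--------***-**
gen 13: ---*-********-*---*
gen 14: ****--******--*****
gen 15: ***-**-****-**-****
gen 16: **------**------***
gen 17: *-******--******-**
gen 18: ---****-**-****---*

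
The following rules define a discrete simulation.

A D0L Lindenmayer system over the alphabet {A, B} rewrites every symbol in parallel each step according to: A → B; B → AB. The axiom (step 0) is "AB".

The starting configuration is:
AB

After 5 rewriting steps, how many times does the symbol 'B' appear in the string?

t=0: AB
t=1: BAB
t=2: ABBAB
t=3: BABABBAB
t=4: ABBABBABABBAB
t=5: BABABBABABBABBABABBAB

13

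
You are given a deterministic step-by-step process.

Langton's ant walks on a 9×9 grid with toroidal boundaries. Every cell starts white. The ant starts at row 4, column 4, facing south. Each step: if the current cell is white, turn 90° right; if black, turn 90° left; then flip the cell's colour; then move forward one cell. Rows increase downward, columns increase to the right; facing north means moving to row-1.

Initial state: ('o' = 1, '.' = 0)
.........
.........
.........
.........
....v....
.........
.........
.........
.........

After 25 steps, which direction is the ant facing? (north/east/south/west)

west

k=0  .........
.........
.........
.........
....v....
.........
.........
.........
.........
k=1  .........
.........
.........
.........
...<o....
.........
.........
.........
.........
k=2  .........
.........
.........
...^.....
...oo....
.........
.........
.........
.........
k=3  .........
.........
.........
...o>....
...oo....
.........
.........
.........
.........
k=4  .........
.........
.........
...oo....
...ov....
.........
.........
.........
.........
k=5  .........
.........
.........
...oo....
...o.>...
.........
.........
.........
.........
k=6  .........
.........
.........
...oo....
...o.o...
.....v...
.........
.........
.........
k=7  .........
.........
.........
...oo....
...o.o...
....<o...
.........
.........
.........
k=8  .........
.........
.........
...oo....
...o^o...
....oo...
.........
.........
.........
k=9  .........
.........
.........
...oo....
...oo>...
....oo...
.........
.........
.........
k=10  .........
.........
.........
...oo^...
...oo....
....oo...
.........
.........
.........
k=11  .........
.........
.........
...ooo>..
...oo....
....oo...
.........
.........
.........
k=12  .........
.........
.........
...oooo..
...oo.v..
....oo...
.........
.........
.........
k=13  .........
.........
.........
...oooo..
...oo<o..
....oo...
.........
.........
.........
k=14  .........
.........
.........
...oo^o..
...oooo..
....oo...
.........
.........
.........
k=15  .........
.........
.........
...o<.o..
...oooo..
....oo...
.........
.........
.........
k=16  .........
.........
.........
...o..o..
...ovoo..
....oo...
.........
.........
.........
k=17  .........
.........
.........
...o..o..
...o.>o..
....oo...
.........
.........
.........
k=18  .........
.........
.........
...o.^o..
...o..o..
....oo...
.........
.........
.........
k=19  .........
.........
.........
...o.o>..
...o..o..
....oo...
.........
.........
.........
k=20  .........
.........
......^..
...o.o...
...o..o..
....oo...
.........
.........
.........
k=21  .........
.........
......o>.
...o.o...
...o..o..
....oo...
.........
.........
.........
k=22  .........
.........
......oo.
...o.o.v.
...o..o..
....oo...
.........
.........
.........
k=23  .........
.........
......oo.
...o.o<o.
...o..o..
....oo...
.........
.........
.........
k=24  .........
.........
......^o.
...o.ooo.
...o..o..
....oo...
.........
.........
.........
k=25  .........
.........
.....<.o.
...o.ooo.
...o..o..
....oo...
.........
.........
.........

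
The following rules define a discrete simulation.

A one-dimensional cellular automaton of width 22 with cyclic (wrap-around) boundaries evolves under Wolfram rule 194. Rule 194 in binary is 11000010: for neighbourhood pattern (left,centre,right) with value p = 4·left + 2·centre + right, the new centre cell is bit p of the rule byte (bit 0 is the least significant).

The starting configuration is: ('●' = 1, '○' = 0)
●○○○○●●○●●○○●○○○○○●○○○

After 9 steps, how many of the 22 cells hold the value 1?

gen 0: ●○○○○●●○●●○○●○○○○○●○○○
gen 1: ○○○○●○●○○●○●○○○○○●○○○●
gen 2: ○○○●○○○○●○○○○○○○●○○○●○
gen 3: ○○●○○○○●○○○○○○○●○○○●○○
gen 4: ○●○○○○●○○○○○○○●○○○●○○○
gen 5: ●○○○○●○○○○○○○●○○○●○○○○
gen 6: ○○○○●○○○○○○○●○○○●○○○○●
gen 7: ○○○●○○○○○○○●○○○●○○○○●○
gen 8: ○○●○○○○○○○●○○○●○○○○●○○
gen 9: ○●○○○○○○○●○○○●○○○○●○○○

4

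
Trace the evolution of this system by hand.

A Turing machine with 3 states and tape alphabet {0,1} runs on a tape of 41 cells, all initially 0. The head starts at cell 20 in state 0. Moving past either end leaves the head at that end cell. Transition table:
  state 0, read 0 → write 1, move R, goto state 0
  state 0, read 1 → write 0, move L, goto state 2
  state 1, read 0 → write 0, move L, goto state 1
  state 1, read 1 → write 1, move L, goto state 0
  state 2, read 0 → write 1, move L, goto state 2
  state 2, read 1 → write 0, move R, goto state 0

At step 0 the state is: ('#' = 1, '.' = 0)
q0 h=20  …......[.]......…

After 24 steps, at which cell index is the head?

[0] q0 h=20  …......[.]......…
[1] q0 h=21  ….....#[.]......…
[2] q0 h=22  …....##[.]......…
[3] q0 h=23  …...###[.]......…
[4] q0 h=24  …..####[.]......…
[5] q0 h=25  ….#####[.]......…
[6] q0 h=26  …######[.]......…
[7] q0 h=27  …######[.]......…
[8] q0 h=28  …######[.]......…
[9] q0 h=29  …######[.]......…
[10] q0 h=30  …######[.]......…
[11] q0 h=31  …######[.]......…
[12] q0 h=32  …######[.]......…
[13] q0 h=33  …######[.]......…
[14] q0 h=34  …######[.]......|
[15] q0 h=35  …######[.].....|
[16] q0 h=36  …######[.]....|
[17] q0 h=37  …######[.]...|
[18] q0 h=38  …######[.]..|
[19] q0 h=39  …######[.].|
[20] q0 h=40  …######[.]|
[21] q0 h=40  …######[#]|
[22] q2 h=39  …######[#].|
[23] q0 h=40  …#####.[.]|
[24] q0 h=40  …#####.[#]|

40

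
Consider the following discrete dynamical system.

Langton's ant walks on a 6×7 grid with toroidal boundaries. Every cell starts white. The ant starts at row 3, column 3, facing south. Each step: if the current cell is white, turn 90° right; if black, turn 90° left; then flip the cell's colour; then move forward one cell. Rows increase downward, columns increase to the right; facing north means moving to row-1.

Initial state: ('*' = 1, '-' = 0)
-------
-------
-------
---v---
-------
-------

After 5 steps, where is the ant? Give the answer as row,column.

0) -------
-------
-------
---v---
-------
-------
1) -------
-------
-------
--<*---
-------
-------
2) -------
-------
--^----
--**---
-------
-------
3) -------
-------
--*>---
--**---
-------
-------
4) -------
-------
--**---
--*v---
-------
-------
5) -------
-------
--**---
--*->--
-------
-------

3,4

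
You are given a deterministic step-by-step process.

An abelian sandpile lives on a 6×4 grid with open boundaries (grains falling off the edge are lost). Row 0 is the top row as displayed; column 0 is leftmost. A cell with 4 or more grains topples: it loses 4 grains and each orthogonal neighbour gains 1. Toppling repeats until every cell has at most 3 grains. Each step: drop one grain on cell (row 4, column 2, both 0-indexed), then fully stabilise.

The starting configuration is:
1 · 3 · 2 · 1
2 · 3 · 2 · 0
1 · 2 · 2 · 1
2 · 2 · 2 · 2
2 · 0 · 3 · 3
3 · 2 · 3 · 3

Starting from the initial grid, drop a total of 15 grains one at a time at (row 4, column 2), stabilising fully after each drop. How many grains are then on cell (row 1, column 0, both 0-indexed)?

3

k=0  1 · 3 · 2 · 1
2 · 3 · 2 · 0
1 · 2 · 2 · 1
2 · 2 · 2 · 2
2 · 0 · 3 · 3
3 · 2 · 3 · 3
k=1  1 · 3 · 2 · 1
2 · 3 · 2 · 0
1 · 2 · 2 · 1
2 · 2 · 3 · 3
2 · 1 · 2 · 1
3 · 3 · 1 · 1
k=2  1 · 3 · 2 · 1
2 · 3 · 2 · 0
1 · 2 · 2 · 1
2 · 2 · 3 · 3
2 · 1 · 3 · 1
3 · 3 · 1 · 1
k=3  1 · 3 · 2 · 1
2 · 3 · 2 · 0
1 · 2 · 3 · 2
2 · 3 · 1 · 0
2 · 2 · 1 · 3
3 · 3 · 2 · 1
k=4  1 · 3 · 2 · 1
2 · 3 · 2 · 0
1 · 2 · 3 · 2
2 · 3 · 1 · 0
2 · 2 · 2 · 3
3 · 3 · 2 · 1
k=5  1 · 3 · 2 · 1
2 · 3 · 2 · 0
1 · 2 · 3 · 2
2 · 3 · 1 · 0
2 · 2 · 3 · 3
3 · 3 · 2 · 1
k=6  1 · 3 · 2 · 1
2 · 3 · 2 · 0
1 · 2 · 3 · 2
2 · 3 · 2 · 1
2 · 3 · 1 · 0
3 · 3 · 3 · 2
k=7  1 · 3 · 2 · 1
2 · 3 · 2 · 0
1 · 2 · 3 · 2
2 · 3 · 2 · 1
2 · 3 · 2 · 0
3 · 3 · 3 · 2
k=8  1 · 3 · 2 · 1
2 · 3 · 2 · 0
1 · 2 · 3 · 2
2 · 3 · 2 · 1
2 · 3 · 3 · 0
3 · 3 · 3 · 2
k=9  2 · 1 · 0 · 2
3 · 2 · 1 · 1
3 · 1 · 2 · 3
0 · 3 · 1 · 2
1 · 3 · 3 · 1
1 · 2 · 1 · 3
k=10  2 · 1 · 0 · 2
3 · 2 · 1 · 1
3 · 2 · 2 · 3
1 · 0 · 3 · 2
2 · 1 · 1 · 2
1 · 3 · 2 · 3
k=11  2 · 1 · 0 · 2
3 · 2 · 1 · 1
3 · 2 · 2 · 3
1 · 0 · 3 · 2
2 · 1 · 2 · 2
1 · 3 · 2 · 3
k=12  2 · 1 · 0 · 2
3 · 2 · 1 · 1
3 · 2 · 2 · 3
1 · 0 · 3 · 2
2 · 1 · 3 · 2
1 · 3 · 2 · 3
k=13  2 · 1 · 0 · 2
3 · 2 · 1 · 1
3 · 2 · 3 · 3
1 · 1 · 0 · 3
2 · 2 · 1 · 3
1 · 3 · 3 · 3
k=14  2 · 1 · 0 · 2
3 · 2 · 1 · 1
3 · 2 · 3 · 3
1 · 1 · 0 · 3
2 · 2 · 2 · 3
1 · 3 · 3 · 3
k=15  2 · 1 · 0 · 2
3 · 2 · 1 · 1
3 · 2 · 3 · 3
1 · 1 · 0 · 3
2 · 2 · 3 · 3
1 · 3 · 3 · 3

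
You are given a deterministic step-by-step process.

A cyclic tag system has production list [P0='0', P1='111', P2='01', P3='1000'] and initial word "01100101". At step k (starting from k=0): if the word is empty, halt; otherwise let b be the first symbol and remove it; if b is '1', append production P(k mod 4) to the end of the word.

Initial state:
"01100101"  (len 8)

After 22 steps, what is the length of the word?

gen 0: "01100101"  (len 8)
gen 1: "1100101"  (len 7)
gen 2: "100101111"  (len 9)
gen 3: "0010111101"  (len 10)
gen 4: "010111101"  (len 9)
gen 5: "10111101"  (len 8)
gen 6: "0111101111"  (len 10)
gen 7: "111101111"  (len 9)
gen 8: "111011111000"  (len 12)
gen 9: "110111110000"  (len 12)
gen 10: "10111110000111"  (len 14)
gen 11: "011111000011101"  (len 15)
gen 12: "11111000011101"  (len 14)
gen 13: "11110000111010"  (len 14)
gen 14: "1110000111010111"  (len 16)
gen 15: "11000011101011101"  (len 17)
gen 16: "10000111010111011000"  (len 20)
gen 17: "00001110101110110000"  (len 20)
gen 18: "0001110101110110000"  (len 19)
gen 19: "001110101110110000"  (len 18)
gen 20: "01110101110110000"  (len 17)
gen 21: "1110101110110000"  (len 16)
gen 22: "110101110110000111"  (len 18)

18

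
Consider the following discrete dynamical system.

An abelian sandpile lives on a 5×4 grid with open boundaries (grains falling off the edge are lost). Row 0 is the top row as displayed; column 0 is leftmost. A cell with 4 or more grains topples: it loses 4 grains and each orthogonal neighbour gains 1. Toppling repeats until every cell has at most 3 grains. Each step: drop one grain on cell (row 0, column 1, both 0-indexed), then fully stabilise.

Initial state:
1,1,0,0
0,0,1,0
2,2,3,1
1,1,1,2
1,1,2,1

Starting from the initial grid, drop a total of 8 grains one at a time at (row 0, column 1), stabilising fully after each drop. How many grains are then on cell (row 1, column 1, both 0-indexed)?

2

0) 1,1,0,0
0,0,1,0
2,2,3,1
1,1,1,2
1,1,2,1
1) 1,2,0,0
0,0,1,0
2,2,3,1
1,1,1,2
1,1,2,1
2) 1,3,0,0
0,0,1,0
2,2,3,1
1,1,1,2
1,1,2,1
3) 2,0,1,0
0,1,1,0
2,2,3,1
1,1,1,2
1,1,2,1
4) 2,1,1,0
0,1,1,0
2,2,3,1
1,1,1,2
1,1,2,1
5) 2,2,1,0
0,1,1,0
2,2,3,1
1,1,1,2
1,1,2,1
6) 2,3,1,0
0,1,1,0
2,2,3,1
1,1,1,2
1,1,2,1
7) 3,0,2,0
0,2,1,0
2,2,3,1
1,1,1,2
1,1,2,1
8) 3,1,2,0
0,2,1,0
2,2,3,1
1,1,1,2
1,1,2,1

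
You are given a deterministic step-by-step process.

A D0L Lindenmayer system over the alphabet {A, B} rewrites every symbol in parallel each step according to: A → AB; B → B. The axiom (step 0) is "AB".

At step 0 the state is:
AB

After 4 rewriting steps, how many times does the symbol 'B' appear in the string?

5

[0] AB
[1] ABB
[2] ABBB
[3] ABBBB
[4] ABBBBB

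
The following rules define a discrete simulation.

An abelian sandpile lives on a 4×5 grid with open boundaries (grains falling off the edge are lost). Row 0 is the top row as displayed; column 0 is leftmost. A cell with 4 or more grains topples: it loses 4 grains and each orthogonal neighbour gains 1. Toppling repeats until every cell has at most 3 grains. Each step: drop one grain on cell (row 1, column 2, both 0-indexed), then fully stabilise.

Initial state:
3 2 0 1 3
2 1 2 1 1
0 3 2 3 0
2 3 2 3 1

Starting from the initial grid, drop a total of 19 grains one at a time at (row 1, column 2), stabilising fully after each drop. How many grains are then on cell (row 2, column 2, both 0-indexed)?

3

step 0: 3 2 0 1 3
2 1 2 1 1
0 3 2 3 0
2 3 2 3 1
step 1: 3 2 0 1 3
2 1 3 1 1
0 3 2 3 0
2 3 2 3 1
step 2: 3 2 1 1 3
2 2 0 2 1
0 3 3 3 0
2 3 2 3 1
step 3: 3 2 1 1 3
2 2 1 2 1
0 3 3 3 0
2 3 2 3 1
step 4: 3 2 1 1 3
2 2 2 2 1
0 3 3 3 0
2 3 2 3 1
step 5: 3 2 1 1 3
2 2 3 2 1
0 3 3 3 0
2 3 2 3 1
step 6: 3 3 2 2 3
3 0 3 0 2
1 2 3 2 1
3 1 1 1 2
step 7: 3 3 3 2 3
3 1 1 1 2
1 3 0 3 1
3 1 2 1 2
step 8: 3 3 3 2 3
3 1 2 1 2
1 3 0 3 1
3 1 2 1 2
step 9: 3 3 3 2 3
3 1 3 1 2
1 3 0 3 1
3 1 2 1 2
step 10: 1 2 1 3 3
1 1 2 2 2
3 0 2 3 1
3 2 2 1 2
step 11: 1 2 1 3 3
1 1 3 2 2
3 0 2 3 1
3 2 2 1 2
step 12: 1 2 2 3 3
1 2 0 3 2
3 0 3 3 1
3 2 2 1 2
step 13: 1 2 2 3 3
1 2 1 3 2
3 0 3 3 1
3 2 2 1 2
step 14: 1 2 2 3 3
1 2 2 3 2
3 0 3 3 1
3 2 2 1 2
step 15: 1 2 2 3 3
1 2 3 3 2
3 0 3 3 1
3 2 2 1 2
step 16: 1 3 0 2 1
1 3 3 3 0
3 1 1 1 3
3 2 3 2 2
step 17: 2 0 2 3 1
2 1 2 0 1
3 2 2 2 3
3 2 3 2 2
step 18: 2 0 2 3 1
2 1 3 0 1
3 2 2 2 3
3 2 3 2 2
step 19: 2 0 3 3 1
2 2 0 1 1
3 2 3 2 3
3 2 3 2 2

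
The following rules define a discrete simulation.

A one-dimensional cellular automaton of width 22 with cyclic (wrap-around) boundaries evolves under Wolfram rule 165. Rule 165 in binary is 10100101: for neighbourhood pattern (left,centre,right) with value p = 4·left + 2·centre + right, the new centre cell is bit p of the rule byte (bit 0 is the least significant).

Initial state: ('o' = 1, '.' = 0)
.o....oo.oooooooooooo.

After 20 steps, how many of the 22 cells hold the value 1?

0) .o....oo.oooooooooooo.
1) .o.oo...o.oooooooooo..
2) .oo...o.oo.oooooooo..o
3) o...o.oo..o.oooooo...o
4) ..o.oo....oo.oooo..o..
5) o.oo...oo...o.oo...o.o
6) .o...o....o.oo...o.oo.
7) .o.o.o.oo.oo...o.oo...
8) .oooooo..o...o.oo...oo
9) o.oooo...o.o.oo...o...
10) oo.oo..o.oooo...o.o.o.
11) ..o....oo.oo..o.oooooo
12) ..o.oo...o....oo.oooo.
13) o.oo...o.o.oo...o.oo..
14) oo...o.oooo...o.oo....
15) ...o.oo.oo..o.oo...oo.
16) oo.oo..o....oo...o....
17) ..o....o.oo....o.o.oo.
18) o.o.oo.oo...oo.oooo...
19) oooo..o...o...o.oo..o.
20) .oo...o.o.o.o.oo....oo

10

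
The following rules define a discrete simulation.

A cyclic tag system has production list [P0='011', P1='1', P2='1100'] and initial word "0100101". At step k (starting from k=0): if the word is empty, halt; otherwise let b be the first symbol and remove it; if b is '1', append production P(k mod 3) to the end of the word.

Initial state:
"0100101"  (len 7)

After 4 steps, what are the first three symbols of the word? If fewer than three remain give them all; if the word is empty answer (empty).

101

k=0  "0100101"  (len 7)
k=1  "100101"  (len 6)
k=2  "001011"  (len 6)
k=3  "01011"  (len 5)
k=4  "1011"  (len 4)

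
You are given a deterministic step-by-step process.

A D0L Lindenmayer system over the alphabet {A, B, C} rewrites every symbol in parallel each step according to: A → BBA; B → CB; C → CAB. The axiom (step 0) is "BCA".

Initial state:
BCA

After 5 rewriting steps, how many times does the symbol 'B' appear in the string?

152

0) BCA
1) CBCABBBA
2) CABCBCABBBACBCBCBBBA
3) CABBBACBCABCBCABBBACBCBCBBBACABCBCABCBCABCBCBCBBBA
4) CABBBACBCBCBBBACABCBCABBBACBCABCBCABBBACBCBCBBBACABCBCABCB…BACABBBACBCABCBCABBBACBCABCBCABBBACBCABCBCABCBCABCBCBCBBBA  (len 126)
5) CABBBACBCBCBBBACABCBCABCBCABCBCBCBBBACABBBACBCABCBCABBBACB…CBCABBBACBCABCBCABBBACBCABCBCABBBACBCABCBCABCBCABCBCBCBBBA  (len 318)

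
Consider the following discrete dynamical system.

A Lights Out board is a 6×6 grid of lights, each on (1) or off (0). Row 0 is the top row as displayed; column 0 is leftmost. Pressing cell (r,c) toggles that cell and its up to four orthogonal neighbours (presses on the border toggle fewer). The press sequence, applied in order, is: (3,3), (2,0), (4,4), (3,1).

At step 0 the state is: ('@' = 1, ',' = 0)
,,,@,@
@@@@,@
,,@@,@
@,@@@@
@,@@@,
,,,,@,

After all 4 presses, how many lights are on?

t=0: ,,,@,@
@@@@,@
,,@@,@
@,@@@@
@,@@@,
,,,,@,
t=1: ,,,@,@
@@@@,@
,,@,,@
@,,,,@
@,@,@,
,,,,@,
t=2: ,,,@,@
,@@@,@
@@@,,@
,,,,,@
@,@,@,
,,,,@,
t=3: ,,,@,@
,@@@,@
@@@,,@
,,,,@@
@,@@,@
,,,,,,
t=4: ,,,@,@
,@@@,@
@,@,,@
@@@,@@
@@@@,@
,,,,,,

19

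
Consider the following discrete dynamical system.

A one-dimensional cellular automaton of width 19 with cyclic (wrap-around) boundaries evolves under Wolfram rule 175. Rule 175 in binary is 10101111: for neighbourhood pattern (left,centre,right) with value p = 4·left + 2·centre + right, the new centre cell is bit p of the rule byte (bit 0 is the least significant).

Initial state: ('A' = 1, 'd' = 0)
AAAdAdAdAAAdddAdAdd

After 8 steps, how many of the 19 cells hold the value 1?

k=0  AAAdAdAdAAAdddAdAdd
k=1  AAdAAAAAAAddAAAAAdA
k=2  AdAAAAAAAddAAAAAdAA
k=3  dAAAAAAAddAAAAAdAAA
k=4  AAAAAAAddAAAAAdAAAd
k=5  AAAAAAddAAAAAdAAAdA
k=6  AAAAAddAAAAAdAAAdAA
k=7  AAAAddAAAAAdAAAdAAA
k=8  AAAddAAAAAdAAAdAAAA

15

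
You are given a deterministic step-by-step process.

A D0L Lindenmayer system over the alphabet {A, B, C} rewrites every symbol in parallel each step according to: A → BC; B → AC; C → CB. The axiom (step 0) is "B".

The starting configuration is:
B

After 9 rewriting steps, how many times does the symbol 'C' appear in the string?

gen 0: B
gen 1: AC
gen 2: BCCB
gen 3: ACCBCBAC
gen 4: BCCBCBACCBACBCCB
gen 5: ACCBCBACCBACBCCBCBACBCCBACCBCBAC
gen 6: BCCBCBACCBACBCCBCBACBCCBACCBCBACCBACBCCBACCBCBACBCCBCBACCBACBCCB
gen 7: ACCBCBACCBACBCCBCBACBCCBACCBCBACCBACBCCBACCBCBACBCCBCBACCB…CBACCBCBACBCCBCBACCBACBCCBACCBCBACCBACBCCBCBACBCCBACCBCBAC  (len 128)
gen 8: BCCBCBACCBACBCCBCBACBCCBACCBCBACCBACBCCBACCBCBACBCCBCBACCB…ACCBACBCCBCBACBCCBACCBCBACCBACBCCBACCBCBACBCCBCBACCBACBCCB  (len 256)
gen 9: ACCBCBACCBACBCCBCBACBCCBACCBCBACCBACBCCBACCBCBACBCCBCBACCB…CBACCBCBACBCCBCBACCBACBCCBACCBCBACCBACBCCBCBACBCCBACCBCBAC  (len 512)

256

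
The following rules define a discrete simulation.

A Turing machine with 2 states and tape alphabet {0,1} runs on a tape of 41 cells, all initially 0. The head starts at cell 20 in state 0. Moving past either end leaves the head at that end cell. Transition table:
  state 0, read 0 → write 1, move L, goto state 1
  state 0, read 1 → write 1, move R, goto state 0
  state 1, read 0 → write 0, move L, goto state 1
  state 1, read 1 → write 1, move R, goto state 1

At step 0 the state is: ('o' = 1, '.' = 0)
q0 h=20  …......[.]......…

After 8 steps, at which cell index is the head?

step 0: q0 h=20  …......[.]......…
step 1: q1 h=19  …......[.]o.....…
step 2: q1 h=18  …......[.].o....…
step 3: q1 h=17  …......[.]..o...…
step 4: q1 h=16  …......[.]...o..…
step 5: q1 h=15  …......[.]....o.…
step 6: q1 h=14  …......[.].....o…
step 7: q1 h=13  …......[.]......…
step 8: q1 h=12  …......[.]......…

12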